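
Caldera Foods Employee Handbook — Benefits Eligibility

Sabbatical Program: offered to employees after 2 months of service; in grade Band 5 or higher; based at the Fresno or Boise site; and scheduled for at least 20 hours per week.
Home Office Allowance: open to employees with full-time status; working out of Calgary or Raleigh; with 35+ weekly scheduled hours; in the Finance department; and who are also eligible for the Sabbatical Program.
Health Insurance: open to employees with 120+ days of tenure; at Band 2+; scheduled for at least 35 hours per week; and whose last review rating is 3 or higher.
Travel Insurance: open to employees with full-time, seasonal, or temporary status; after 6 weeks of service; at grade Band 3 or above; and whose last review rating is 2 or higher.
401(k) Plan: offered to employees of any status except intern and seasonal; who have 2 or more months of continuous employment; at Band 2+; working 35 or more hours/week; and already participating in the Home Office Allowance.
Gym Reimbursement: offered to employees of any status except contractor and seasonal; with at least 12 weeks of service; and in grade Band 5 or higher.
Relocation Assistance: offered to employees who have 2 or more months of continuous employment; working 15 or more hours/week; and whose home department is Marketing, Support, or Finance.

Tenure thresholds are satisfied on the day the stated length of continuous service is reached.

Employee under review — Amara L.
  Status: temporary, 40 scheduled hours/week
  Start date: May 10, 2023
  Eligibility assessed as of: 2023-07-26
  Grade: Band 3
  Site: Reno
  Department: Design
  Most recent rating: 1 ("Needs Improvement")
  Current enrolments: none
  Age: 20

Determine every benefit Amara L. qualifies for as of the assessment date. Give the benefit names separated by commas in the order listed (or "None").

Service from May 10, 2023 to 2023-07-26: 77 days.
Sabbatical Program — service 77 days ≥ 2 months (≈60 days) ✓; grade Band 3 < Band 5 ✗ → not eligible.
Home Office Allowance — status temporary ✗ (requires full-time) → not eligible.
Health Insurance — service 77 days < 120 days ✗ → not eligible.
Travel Insurance — status temporary ✓; service 77 days ≥ 6 weeks (≈42 days) ✓; grade Band 3 ≥ Band 3 ✓; rating 1 < 2 ✗ → not eligible.
401(k) Plan — status temporary ✓ (not excluded); service 77 days ≥ 2 months (≈60 days) ✓; grade Band 3 ≥ Band 2 ✓; 40 hrs/wk ≥ 35 ✓; not enrolled in Home Office Allowance ✗ → not eligible.
Gym Reimbursement — status temporary ✓ (not excluded); service 77 days < 12 weeks (≈84 days) ✗ → not eligible.
Relocation Assistance — service 77 days ≥ 2 months (≈60 days) ✓; 40 hrs/wk ≥ 15 ✓; dept Design ✗ → not eligible.

None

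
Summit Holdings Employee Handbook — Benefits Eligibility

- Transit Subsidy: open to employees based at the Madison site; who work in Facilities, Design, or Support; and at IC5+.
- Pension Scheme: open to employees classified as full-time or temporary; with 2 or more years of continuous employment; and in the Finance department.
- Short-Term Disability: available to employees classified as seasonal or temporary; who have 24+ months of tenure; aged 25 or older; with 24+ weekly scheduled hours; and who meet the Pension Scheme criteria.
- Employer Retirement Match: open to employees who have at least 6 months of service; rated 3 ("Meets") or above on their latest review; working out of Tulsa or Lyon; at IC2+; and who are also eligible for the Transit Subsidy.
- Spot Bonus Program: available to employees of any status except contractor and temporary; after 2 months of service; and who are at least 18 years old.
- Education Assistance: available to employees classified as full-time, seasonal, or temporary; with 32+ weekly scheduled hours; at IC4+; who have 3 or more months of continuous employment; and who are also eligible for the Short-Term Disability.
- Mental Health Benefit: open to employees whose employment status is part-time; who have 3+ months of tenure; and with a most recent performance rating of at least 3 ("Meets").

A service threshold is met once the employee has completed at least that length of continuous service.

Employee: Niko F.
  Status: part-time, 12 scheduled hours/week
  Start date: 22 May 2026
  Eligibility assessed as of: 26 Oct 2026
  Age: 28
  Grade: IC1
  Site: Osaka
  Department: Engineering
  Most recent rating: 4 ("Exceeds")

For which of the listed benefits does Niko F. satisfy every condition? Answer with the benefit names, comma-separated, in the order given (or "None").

Service from 22 May 2026 to 26 Oct 2026: 157 days.
Transit Subsidy — site Osaka ✗ (not Madison) → not eligible.
Pension Scheme — status part-time ✗ (requires full-time or temporary) → not eligible.
Short-Term Disability — status part-time ✗ (requires seasonal or temporary) → not eligible.
Employer Retirement Match — service 157 days < 6 months (≈180 days) ✗ → not eligible.
Spot Bonus Program — status part-time ✓ (not excluded); service 157 days ≥ 2 months (≈60 days) ✓; age 28 ≥ 18 ✓ → eligible.
Education Assistance — status part-time ✗ (requires full-time, seasonal, or temporary) → not eligible.
Mental Health Benefit — status part-time ✓; service 157 days ≥ 3 months (≈90 days) ✓; rating 4 ≥ 3 ✓ → eligible.

Spot Bonus Program, Mental Health Benefit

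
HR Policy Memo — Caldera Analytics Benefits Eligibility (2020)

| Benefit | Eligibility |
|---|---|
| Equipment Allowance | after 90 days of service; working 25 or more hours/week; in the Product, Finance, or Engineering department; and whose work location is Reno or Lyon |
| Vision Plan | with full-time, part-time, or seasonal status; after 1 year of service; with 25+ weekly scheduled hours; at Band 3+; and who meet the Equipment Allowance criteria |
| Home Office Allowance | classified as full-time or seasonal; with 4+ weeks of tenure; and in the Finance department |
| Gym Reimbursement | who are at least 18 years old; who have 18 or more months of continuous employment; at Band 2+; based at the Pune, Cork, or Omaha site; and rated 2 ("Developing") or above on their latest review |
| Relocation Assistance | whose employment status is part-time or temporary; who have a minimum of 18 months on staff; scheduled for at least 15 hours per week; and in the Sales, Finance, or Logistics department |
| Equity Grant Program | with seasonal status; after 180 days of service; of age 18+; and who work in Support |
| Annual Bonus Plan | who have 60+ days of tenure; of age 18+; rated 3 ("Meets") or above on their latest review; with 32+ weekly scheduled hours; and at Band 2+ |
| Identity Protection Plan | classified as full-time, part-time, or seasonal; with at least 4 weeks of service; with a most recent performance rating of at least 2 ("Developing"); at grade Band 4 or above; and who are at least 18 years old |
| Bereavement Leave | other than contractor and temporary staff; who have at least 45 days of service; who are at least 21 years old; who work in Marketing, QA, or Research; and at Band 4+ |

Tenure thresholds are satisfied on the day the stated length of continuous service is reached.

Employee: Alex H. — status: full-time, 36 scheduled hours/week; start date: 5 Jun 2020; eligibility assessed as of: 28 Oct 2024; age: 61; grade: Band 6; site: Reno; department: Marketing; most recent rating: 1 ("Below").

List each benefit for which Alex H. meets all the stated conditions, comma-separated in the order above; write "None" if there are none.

Bereavement Leave

Service from 5 Jun 2020 to 28 Oct 2024: 1606 days.
Equipment Allowance — service 1606 days ≥ 90 days ✓; 36 hrs/wk ≥ 25 ✓; dept Marketing ✗ → not eligible.
Vision Plan — status full-time ✓; service 1606 days ≥ 1 year (≈365 days) ✓; 36 hrs/wk ≥ 25 ✓; grade Band 6 ≥ Band 3 ✓; not eligible for Equipment Allowance ✗ → not eligible.
Home Office Allowance — status full-time ✓; service 1606 days ≥ 4 weeks (≈28 days) ✓; dept Marketing ✗ → not eligible.
Gym Reimbursement — age 61 ≥ 18 ✓; service 1606 days ≥ 18 months (≈540 days) ✓; grade Band 6 ≥ Band 2 ✓; site Reno ✗ (not Pune, Cork, or Omaha) → not eligible.
Relocation Assistance — status full-time ✗ (requires part-time or temporary) → not eligible.
Equity Grant Program — status full-time ✗ (requires seasonal) → not eligible.
Annual Bonus Plan — service 1606 days ≥ 60 days ✓; age 61 ≥ 18 ✓; rating 1 < 3 ✗ → not eligible.
Identity Protection Plan — status full-time ✓; service 1606 days ≥ 4 weeks (≈28 days) ✓; rating 1 < 2 ✗ → not eligible.
Bereavement Leave — status full-time ✓ (not excluded); service 1606 days ≥ 45 days ✓; age 61 ≥ 21 ✓; dept Marketing ✓; grade Band 6 ≥ Band 4 ✓ → eligible.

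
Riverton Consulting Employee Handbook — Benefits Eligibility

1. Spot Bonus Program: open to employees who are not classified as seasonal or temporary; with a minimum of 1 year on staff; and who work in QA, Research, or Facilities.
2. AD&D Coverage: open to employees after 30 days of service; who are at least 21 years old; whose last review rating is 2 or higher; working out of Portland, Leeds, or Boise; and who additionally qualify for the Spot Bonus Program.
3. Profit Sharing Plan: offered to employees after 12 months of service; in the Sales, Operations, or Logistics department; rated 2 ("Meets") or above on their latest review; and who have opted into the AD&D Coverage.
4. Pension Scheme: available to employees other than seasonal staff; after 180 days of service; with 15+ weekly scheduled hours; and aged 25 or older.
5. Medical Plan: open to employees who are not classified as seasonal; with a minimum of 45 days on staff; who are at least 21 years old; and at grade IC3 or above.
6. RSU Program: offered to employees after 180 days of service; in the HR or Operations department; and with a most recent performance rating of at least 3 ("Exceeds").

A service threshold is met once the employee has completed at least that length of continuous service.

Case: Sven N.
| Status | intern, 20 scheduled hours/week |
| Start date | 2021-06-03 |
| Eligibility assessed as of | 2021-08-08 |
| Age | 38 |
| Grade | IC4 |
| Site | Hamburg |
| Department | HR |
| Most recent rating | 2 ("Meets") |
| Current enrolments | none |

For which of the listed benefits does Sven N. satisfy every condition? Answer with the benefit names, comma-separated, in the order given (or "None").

Medical Plan

Service from 2021-06-03 to 2021-08-08: 66 days.
Spot Bonus Program — status intern ✓ (not excluded); service 66 days < 1 year (≈365 days) ✗ → not eligible.
AD&D Coverage — service 66 days ≥ 30 days ✓; age 38 ≥ 21 ✓; rating 2 ≥ 2 ✓; site Hamburg ✗ (not Portland, Leeds, or Boise) → not eligible.
Profit Sharing Plan — service 66 days < 12 months (≈360 days) ✗ → not eligible.
Pension Scheme — status intern ✓ (not excluded); service 66 days < 180 days ✗ → not eligible.
Medical Plan — status intern ✓ (not excluded); service 66 days ≥ 45 days ✓; age 38 ≥ 21 ✓; grade IC4 ≥ IC3 ✓ → eligible.
RSU Program — service 66 days < 180 days ✗ → not eligible.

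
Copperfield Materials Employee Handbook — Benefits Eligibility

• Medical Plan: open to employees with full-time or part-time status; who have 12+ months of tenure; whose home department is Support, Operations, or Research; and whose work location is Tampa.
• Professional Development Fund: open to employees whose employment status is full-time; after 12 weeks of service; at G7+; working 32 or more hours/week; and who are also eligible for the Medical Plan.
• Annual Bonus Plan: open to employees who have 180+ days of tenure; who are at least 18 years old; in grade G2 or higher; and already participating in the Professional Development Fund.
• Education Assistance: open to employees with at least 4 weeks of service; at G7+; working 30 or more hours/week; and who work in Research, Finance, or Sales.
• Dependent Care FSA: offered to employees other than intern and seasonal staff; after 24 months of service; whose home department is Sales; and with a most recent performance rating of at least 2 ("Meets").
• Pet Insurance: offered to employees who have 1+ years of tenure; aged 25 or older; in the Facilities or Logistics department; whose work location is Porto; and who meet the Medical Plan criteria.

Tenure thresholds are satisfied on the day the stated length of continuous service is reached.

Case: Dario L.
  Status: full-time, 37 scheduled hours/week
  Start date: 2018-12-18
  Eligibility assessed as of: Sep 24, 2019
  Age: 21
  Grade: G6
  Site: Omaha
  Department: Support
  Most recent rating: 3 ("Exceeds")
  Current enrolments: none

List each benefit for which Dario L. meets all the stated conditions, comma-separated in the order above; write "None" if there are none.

Service from 2018-12-18 to Sep 24, 2019: 280 days.
Medical Plan — status full-time ✓; service 280 days < 12 months (≈360 days) ✗ → not eligible.
Professional Development Fund — status full-time ✓; service 280 days ≥ 12 weeks (≈84 days) ✓; grade G6 < G7 ✗ → not eligible.
Annual Bonus Plan — service 280 days ≥ 180 days ✓; age 21 ≥ 18 ✓; grade G6 ≥ G2 ✓; not enrolled in Professional Development Fund ✗ → not eligible.
Education Assistance — service 280 days ≥ 4 weeks (≈28 days) ✓; grade G6 < G7 ✗ → not eligible.
Dependent Care FSA — status full-time ✓ (not excluded); service 280 days < 24 months (≈720 days) ✗ → not eligible.
Pet Insurance — service 280 days < 1 year (≈365 days) ✗ → not eligible.

None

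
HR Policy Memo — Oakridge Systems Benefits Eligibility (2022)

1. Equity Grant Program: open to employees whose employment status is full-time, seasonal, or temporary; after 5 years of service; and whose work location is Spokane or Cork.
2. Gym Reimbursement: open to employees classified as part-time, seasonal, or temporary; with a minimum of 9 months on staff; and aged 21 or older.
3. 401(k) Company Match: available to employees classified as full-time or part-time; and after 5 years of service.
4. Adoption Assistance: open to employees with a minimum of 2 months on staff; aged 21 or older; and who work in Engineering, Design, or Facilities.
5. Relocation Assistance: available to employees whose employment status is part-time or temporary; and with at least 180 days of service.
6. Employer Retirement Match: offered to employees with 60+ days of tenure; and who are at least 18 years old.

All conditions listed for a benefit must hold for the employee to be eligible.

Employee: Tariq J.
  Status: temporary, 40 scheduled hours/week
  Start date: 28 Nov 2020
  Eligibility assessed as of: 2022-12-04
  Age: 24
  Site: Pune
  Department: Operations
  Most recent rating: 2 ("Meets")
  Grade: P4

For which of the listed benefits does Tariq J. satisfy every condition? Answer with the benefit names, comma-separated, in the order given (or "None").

Gym Reimbursement, Relocation Assistance, Employer Retirement Match

Service from 28 Nov 2020 to 2022-12-04: 736 days.
Equity Grant Program — status temporary ✓; service 736 days < 5 years (≈1825 days) ✗ → not eligible.
Gym Reimbursement — status temporary ✓; service 736 days ≥ 9 months (≈270 days) ✓; age 24 ≥ 21 ✓ → eligible.
401(k) Company Match — status temporary ✗ (requires full-time or part-time) → not eligible.
Adoption Assistance — service 736 days ≥ 2 months (≈60 days) ✓; age 24 ≥ 21 ✓; dept Operations ✗ → not eligible.
Relocation Assistance — status temporary ✓; service 736 days ≥ 180 days ✓ → eligible.
Employer Retirement Match — service 736 days ≥ 60 days ✓; age 24 ≥ 18 ✓ → eligible.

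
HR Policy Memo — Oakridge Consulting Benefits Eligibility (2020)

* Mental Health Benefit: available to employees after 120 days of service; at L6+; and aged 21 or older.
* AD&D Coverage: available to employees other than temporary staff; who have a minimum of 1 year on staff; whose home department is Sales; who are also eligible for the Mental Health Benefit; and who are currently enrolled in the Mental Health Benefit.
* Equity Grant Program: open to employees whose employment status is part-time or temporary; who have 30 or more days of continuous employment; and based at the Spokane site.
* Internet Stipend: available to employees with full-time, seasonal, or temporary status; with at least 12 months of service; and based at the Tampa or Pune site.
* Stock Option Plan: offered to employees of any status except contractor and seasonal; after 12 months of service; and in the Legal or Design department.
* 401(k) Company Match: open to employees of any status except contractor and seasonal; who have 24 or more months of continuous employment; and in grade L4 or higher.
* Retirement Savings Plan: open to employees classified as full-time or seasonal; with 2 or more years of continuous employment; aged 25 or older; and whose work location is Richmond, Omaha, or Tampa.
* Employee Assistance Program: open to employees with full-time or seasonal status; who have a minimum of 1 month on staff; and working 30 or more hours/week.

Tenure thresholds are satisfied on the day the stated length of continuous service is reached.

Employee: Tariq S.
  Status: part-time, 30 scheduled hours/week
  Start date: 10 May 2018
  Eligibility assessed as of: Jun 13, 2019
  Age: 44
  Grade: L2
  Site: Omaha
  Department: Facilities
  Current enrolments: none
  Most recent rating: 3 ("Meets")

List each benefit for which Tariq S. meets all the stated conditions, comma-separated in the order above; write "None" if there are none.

Service from 10 May 2018 to Jun 13, 2019: 399 days.
Mental Health Benefit — service 399 days ≥ 120 days ✓; grade L2 < L6 ✗ → not eligible.
AD&D Coverage — status part-time ✓ (not excluded); service 399 days ≥ 1 year (≈365 days) ✓; dept Facilities ✗ → not eligible.
Equity Grant Program — status part-time ✓; service 399 days ≥ 30 days ✓; site Omaha ✗ (not Spokane) → not eligible.
Internet Stipend — status part-time ✗ (requires full-time, seasonal, or temporary) → not eligible.
Stock Option Plan — status part-time ✓ (not excluded); service 399 days ≥ 12 months (≈360 days) ✓; dept Facilities ✗ → not eligible.
401(k) Company Match — status part-time ✓ (not excluded); service 399 days < 24 months (≈720 days) ✗ → not eligible.
Retirement Savings Plan — status part-time ✗ (requires full-time or seasonal) → not eligible.
Employee Assistance Program — status part-time ✗ (requires full-time or seasonal) → not eligible.

None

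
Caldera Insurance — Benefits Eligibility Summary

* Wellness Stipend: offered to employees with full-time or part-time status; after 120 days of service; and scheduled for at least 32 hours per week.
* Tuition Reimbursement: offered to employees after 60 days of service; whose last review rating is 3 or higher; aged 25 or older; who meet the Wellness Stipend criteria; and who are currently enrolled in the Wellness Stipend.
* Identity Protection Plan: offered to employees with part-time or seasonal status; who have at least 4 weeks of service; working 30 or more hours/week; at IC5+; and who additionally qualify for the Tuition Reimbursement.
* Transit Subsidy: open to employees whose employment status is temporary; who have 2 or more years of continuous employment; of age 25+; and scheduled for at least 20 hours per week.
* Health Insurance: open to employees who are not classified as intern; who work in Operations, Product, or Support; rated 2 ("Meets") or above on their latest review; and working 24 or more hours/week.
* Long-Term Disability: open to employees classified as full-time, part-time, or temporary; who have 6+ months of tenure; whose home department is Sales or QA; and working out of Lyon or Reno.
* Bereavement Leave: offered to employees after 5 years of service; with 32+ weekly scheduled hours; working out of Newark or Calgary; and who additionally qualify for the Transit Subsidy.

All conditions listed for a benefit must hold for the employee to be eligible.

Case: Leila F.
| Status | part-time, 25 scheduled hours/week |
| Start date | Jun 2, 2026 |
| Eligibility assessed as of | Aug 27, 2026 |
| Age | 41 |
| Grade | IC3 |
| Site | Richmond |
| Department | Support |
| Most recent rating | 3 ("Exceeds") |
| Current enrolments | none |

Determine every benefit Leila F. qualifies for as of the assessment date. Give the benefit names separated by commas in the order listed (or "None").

Health Insurance

Service from Jun 2, 2026 to Aug 27, 2026: 86 days.
Wellness Stipend — status part-time ✓; service 86 days < 120 days ✗ → not eligible.
Tuition Reimbursement — service 86 days ≥ 60 days ✓; rating 3 ≥ 3 ✓; age 41 ≥ 25 ✓; not eligible for Wellness Stipend ✗ → not eligible.
Identity Protection Plan — status part-time ✓; service 86 days ≥ 4 weeks (≈28 days) ✓; 25 hrs/wk < 30 ✗ → not eligible.
Transit Subsidy — status part-time ✗ (requires temporary) → not eligible.
Health Insurance — status part-time ✓ (not excluded); dept Support ✓; rating 3 ≥ 2 ✓; 25 hrs/wk ≥ 24 ✓ → eligible.
Long-Term Disability — status part-time ✓; service 86 days < 6 months (≈180 days) ✗ → not eligible.
Bereavement Leave — service 86 days < 5 years (≈1825 days) ✗ → not eligible.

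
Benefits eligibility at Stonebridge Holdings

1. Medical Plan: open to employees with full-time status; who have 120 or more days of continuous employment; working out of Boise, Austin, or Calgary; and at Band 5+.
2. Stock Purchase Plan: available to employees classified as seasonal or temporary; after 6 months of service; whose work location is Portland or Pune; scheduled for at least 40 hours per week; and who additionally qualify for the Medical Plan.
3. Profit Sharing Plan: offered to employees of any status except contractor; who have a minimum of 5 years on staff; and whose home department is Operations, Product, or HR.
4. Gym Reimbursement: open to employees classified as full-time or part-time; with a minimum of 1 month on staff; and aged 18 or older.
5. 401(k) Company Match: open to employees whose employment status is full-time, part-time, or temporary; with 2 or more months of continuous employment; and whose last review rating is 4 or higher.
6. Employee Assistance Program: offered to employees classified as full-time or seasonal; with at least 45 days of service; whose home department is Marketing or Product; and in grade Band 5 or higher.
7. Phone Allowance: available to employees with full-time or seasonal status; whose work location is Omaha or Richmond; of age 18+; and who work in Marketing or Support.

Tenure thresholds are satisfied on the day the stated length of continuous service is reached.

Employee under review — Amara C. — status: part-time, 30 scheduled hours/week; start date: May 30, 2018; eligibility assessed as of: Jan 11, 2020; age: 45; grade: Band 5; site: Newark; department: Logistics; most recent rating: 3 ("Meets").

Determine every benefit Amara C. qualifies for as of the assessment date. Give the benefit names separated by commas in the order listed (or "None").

Service from May 30, 2018 to Jan 11, 2020: 591 days.
Medical Plan — status part-time ✗ (requires full-time) → not eligible.
Stock Purchase Plan — status part-time ✗ (requires seasonal or temporary) → not eligible.
Profit Sharing Plan — status part-time ✓ (not excluded); service 591 days < 5 years (≈1825 days) ✗ → not eligible.
Gym Reimbursement — status part-time ✓; service 591 days ≥ 1 month (≈30 days) ✓; age 45 ≥ 18 ✓ → eligible.
401(k) Company Match — status part-time ✓; service 591 days ≥ 2 months (≈60 days) ✓; rating 3 < 4 ✗ → not eligible.
Employee Assistance Program — status part-time ✗ (requires full-time or seasonal) → not eligible.
Phone Allowance — status part-time ✗ (requires full-time or seasonal) → not eligible.

Gym Reimbursement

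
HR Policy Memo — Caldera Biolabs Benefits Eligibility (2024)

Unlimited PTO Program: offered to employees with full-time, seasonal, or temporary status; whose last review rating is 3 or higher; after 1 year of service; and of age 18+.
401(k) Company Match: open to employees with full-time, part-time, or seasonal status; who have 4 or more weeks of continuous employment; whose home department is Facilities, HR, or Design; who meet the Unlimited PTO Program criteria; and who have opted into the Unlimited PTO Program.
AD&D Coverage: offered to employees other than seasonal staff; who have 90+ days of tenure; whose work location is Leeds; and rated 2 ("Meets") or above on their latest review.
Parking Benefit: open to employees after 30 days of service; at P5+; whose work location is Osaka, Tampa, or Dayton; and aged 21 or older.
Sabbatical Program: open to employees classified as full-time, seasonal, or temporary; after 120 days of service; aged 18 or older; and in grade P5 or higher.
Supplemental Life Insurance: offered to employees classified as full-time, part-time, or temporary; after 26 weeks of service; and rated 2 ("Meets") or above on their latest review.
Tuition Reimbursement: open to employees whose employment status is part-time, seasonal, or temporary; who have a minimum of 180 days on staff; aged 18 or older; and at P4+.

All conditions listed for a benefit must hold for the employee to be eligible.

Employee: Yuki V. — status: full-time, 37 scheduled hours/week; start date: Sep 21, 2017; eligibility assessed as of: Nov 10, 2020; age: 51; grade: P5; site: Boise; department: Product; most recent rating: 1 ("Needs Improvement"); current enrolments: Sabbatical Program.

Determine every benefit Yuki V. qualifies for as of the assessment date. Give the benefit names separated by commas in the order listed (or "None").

Service from Sep 21, 2017 to Nov 10, 2020: 1146 days.
Unlimited PTO Program — status full-time ✓; rating 1 < 3 ✗ → not eligible.
401(k) Company Match — status full-time ✓; service 1146 days ≥ 4 weeks (≈28 days) ✓; dept Product ✗ → not eligible.
AD&D Coverage — status full-time ✓ (not excluded); service 1146 days ≥ 90 days ✓; site Boise ✗ (not Leeds) → not eligible.
Parking Benefit — service 1146 days ≥ 30 days ✓; grade P5 ≥ P5 ✓; site Boise ✗ (not Osaka, Tampa, or Dayton) → not eligible.
Sabbatical Program — status full-time ✓; service 1146 days ≥ 120 days ✓; age 51 ≥ 18 ✓; grade P5 ≥ P5 ✓ → eligible.
Supplemental Life Insurance — status full-time ✓; service 1146 days ≥ 26 weeks (≈182 days) ✓; rating 1 < 2 ✗ → not eligible.
Tuition Reimbursement — status full-time ✗ (requires part-time, seasonal, or temporary) → not eligible.

Sabbatical Program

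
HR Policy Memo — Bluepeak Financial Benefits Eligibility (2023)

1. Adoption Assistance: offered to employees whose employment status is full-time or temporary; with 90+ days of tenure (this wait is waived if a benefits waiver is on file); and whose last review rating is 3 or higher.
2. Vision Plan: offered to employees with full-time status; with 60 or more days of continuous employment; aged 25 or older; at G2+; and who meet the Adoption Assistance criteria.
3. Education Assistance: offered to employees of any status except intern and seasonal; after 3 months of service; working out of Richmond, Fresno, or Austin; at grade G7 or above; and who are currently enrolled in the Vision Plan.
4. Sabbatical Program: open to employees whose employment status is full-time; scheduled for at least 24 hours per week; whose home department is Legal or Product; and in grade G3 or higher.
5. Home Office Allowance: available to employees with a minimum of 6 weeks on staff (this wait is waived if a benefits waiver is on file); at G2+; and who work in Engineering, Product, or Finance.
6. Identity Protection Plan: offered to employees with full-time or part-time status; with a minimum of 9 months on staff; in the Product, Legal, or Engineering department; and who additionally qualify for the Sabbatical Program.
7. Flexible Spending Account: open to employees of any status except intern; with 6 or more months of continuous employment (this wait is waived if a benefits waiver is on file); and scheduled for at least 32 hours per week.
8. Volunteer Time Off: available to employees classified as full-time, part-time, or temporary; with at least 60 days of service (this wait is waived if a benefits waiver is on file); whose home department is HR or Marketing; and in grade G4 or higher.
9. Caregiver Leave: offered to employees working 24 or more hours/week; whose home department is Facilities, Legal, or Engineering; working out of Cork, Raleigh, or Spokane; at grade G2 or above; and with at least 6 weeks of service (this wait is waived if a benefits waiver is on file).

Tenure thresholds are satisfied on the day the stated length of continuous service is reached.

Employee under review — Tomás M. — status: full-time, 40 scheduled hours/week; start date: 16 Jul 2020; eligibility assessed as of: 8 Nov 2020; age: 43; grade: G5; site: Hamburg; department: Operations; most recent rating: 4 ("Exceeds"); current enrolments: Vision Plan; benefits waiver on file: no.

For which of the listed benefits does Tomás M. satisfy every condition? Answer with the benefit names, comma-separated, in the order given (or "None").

Service from 16 Jul 2020 to 8 Nov 2020: 115 days.
Adoption Assistance — status full-time ✓; no waiver, service 115 days ≥ 90 days ✓; rating 4 ≥ 3 ✓ → eligible.
Vision Plan — status full-time ✓; service 115 days ≥ 60 days ✓; age 43 ≥ 25 ✓; grade G5 ≥ G2 ✓; eligible for Adoption Assistance ✓ → eligible.
Education Assistance — status full-time ✓ (not excluded); service 115 days ≥ 3 months (≈90 days) ✓; site Hamburg ✗ (not Richmond, Fresno, or Austin) → not eligible.
Sabbatical Program — status full-time ✓; 40 hrs/wk ≥ 24 ✓; dept Operations ✗ → not eligible.
Home Office Allowance — no waiver, service 115 days ≥ 6 weeks (≈42 days) ✓; grade G5 ≥ G2 ✓; dept Operations ✗ → not eligible.
Identity Protection Plan — status full-time ✓; service 115 days < 9 months (≈270 days) ✗ → not eligible.
Flexible Spending Account — status full-time ✓ (not excluded); no waiver, service 115 days < 6 months (≈180 days) ✗ → not eligible.
Volunteer Time Off — status full-time ✓; no waiver, service 115 days ≥ 60 days ✓; dept Operations ✗ → not eligible.
Caregiver Leave — 40 hrs/wk ≥ 24 ✓; dept Operations ✗ → not eligible.

Adoption Assistance, Vision Plan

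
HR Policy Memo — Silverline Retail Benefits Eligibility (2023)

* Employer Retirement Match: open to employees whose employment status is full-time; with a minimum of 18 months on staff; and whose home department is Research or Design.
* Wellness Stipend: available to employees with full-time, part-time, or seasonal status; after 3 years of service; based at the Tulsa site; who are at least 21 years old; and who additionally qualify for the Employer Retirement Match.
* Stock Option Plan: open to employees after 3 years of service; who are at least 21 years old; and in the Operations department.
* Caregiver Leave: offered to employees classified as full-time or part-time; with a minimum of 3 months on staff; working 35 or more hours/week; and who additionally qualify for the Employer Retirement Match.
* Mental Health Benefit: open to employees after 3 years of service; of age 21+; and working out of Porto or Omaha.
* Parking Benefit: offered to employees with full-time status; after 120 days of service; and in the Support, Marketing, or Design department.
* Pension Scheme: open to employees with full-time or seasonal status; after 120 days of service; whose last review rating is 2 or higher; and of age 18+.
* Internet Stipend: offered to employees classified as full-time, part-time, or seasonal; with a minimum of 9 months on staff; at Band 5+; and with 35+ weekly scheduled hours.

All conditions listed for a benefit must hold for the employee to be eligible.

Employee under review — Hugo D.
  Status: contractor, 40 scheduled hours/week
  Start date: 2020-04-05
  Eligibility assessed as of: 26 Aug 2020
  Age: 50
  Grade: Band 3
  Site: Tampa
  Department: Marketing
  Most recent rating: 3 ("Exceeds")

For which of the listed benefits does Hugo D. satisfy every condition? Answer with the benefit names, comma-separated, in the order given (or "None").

None

Service from 2020-04-05 to 26 Aug 2020: 143 days.
Employer Retirement Match — status contractor ✗ (requires full-time) → not eligible.
Wellness Stipend — status contractor ✗ (requires full-time, part-time, or seasonal) → not eligible.
Stock Option Plan — service 143 days < 3 years (≈1095 days) ✗ → not eligible.
Caregiver Leave — status contractor ✗ (requires full-time or part-time) → not eligible.
Mental Health Benefit — service 143 days < 3 years (≈1095 days) ✗ → not eligible.
Parking Benefit — status contractor ✗ (requires full-time) → not eligible.
Pension Scheme — status contractor ✗ (requires full-time or seasonal) → not eligible.
Internet Stipend — status contractor ✗ (requires full-time, part-time, or seasonal) → not eligible.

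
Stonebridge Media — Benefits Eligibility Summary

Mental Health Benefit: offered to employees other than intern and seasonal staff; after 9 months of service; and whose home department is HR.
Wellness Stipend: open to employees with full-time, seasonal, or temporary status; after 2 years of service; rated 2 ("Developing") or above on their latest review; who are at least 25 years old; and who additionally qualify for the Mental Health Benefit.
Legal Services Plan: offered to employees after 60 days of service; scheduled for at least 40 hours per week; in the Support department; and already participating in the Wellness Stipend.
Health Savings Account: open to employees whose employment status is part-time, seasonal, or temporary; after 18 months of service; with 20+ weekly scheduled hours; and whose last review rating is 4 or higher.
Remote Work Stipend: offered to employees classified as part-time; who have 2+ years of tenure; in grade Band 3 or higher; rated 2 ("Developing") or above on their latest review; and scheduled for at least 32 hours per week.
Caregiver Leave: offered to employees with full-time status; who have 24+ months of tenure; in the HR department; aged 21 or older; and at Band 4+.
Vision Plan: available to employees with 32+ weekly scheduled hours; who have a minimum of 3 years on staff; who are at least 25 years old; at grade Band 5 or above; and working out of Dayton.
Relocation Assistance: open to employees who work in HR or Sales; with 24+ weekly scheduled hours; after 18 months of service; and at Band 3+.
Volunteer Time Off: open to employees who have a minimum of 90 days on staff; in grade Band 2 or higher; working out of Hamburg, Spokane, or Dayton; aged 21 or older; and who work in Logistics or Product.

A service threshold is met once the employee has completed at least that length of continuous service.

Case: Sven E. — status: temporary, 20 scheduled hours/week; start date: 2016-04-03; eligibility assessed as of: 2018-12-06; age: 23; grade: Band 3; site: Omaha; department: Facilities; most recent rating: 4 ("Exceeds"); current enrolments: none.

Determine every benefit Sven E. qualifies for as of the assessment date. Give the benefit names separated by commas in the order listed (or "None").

Health Savings Account

Service from 2016-04-03 to 2018-12-06: 977 days.
Mental Health Benefit — status temporary ✓ (not excluded); service 977 days ≥ 9 months (≈270 days) ✓; dept Facilities ✗ → not eligible.
Wellness Stipend — status temporary ✓; service 977 days ≥ 2 years (≈730 days) ✓; rating 4 ≥ 2 ✓; age 23 < 25 ✗ → not eligible.
Legal Services Plan — service 977 days ≥ 60 days ✓; 20 hrs/wk < 40 ✗ → not eligible.
Health Savings Account — status temporary ✓; service 977 days ≥ 18 months (≈540 days) ✓; 20 hrs/wk ≥ 20 ✓; rating 4 ≥ 4 ✓ → eligible.
Remote Work Stipend — status temporary ✗ (requires part-time) → not eligible.
Caregiver Leave — status temporary ✗ (requires full-time) → not eligible.
Vision Plan — 20 hrs/wk < 32 ✗ → not eligible.
Relocation Assistance — dept Facilities ✗ → not eligible.
Volunteer Time Off — service 977 days ≥ 90 days ✓; grade Band 3 ≥ Band 2 ✓; site Omaha ✗ (not Hamburg, Spokane, or Dayton) → not eligible.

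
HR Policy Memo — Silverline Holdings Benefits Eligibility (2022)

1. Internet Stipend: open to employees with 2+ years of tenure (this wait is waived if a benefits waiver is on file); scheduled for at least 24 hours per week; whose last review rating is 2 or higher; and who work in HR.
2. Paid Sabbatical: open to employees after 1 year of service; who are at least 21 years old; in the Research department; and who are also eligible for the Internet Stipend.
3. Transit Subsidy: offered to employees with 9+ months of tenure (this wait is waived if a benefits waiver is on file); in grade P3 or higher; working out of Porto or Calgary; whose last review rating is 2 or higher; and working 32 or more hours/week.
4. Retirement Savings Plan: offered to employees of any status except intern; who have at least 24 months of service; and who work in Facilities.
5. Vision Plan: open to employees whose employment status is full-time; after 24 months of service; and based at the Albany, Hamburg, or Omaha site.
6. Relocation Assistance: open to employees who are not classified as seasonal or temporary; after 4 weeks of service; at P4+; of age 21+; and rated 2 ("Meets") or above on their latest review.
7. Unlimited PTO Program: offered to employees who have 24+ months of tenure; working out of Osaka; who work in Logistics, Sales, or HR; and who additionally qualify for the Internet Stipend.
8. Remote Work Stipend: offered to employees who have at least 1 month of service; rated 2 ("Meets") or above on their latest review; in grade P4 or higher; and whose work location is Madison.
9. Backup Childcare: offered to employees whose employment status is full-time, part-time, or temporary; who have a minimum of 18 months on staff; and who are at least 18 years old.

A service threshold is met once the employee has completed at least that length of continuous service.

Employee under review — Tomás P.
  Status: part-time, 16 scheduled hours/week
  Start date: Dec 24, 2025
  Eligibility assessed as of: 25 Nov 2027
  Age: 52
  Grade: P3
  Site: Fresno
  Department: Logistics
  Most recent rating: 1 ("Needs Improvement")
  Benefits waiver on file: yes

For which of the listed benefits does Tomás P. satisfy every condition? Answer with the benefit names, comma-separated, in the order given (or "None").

Backup Childcare

Service from Dec 24, 2025 to 25 Nov 2027: 701 days.
Internet Stipend — benefits waiver on file ✓; 16 hrs/wk < 24 ✗ → not eligible.
Paid Sabbatical — service 701 days ≥ 1 year (≈365 days) ✓; age 52 ≥ 21 ✓; dept Logistics ✗ → not eligible.
Transit Subsidy — benefits waiver on file ✓; grade P3 ≥ P3 ✓; site Fresno ✗ (not Porto or Calgary) → not eligible.
Retirement Savings Plan — status part-time ✓ (not excluded); service 701 days < 24 months (≈720 days) ✗ → not eligible.
Vision Plan — status part-time ✗ (requires full-time) → not eligible.
Relocation Assistance — status part-time ✓ (not excluded); service 701 days ≥ 4 weeks (≈28 days) ✓; grade P3 < P4 ✗ → not eligible.
Unlimited PTO Program — service 701 days < 24 months (≈720 days) ✗ → not eligible.
Remote Work Stipend — service 701 days ≥ 1 month (≈30 days) ✓; rating 1 < 2 ✗ → not eligible.
Backup Childcare — status part-time ✓; service 701 days ≥ 18 months (≈540 days) ✓; age 52 ≥ 18 ✓ → eligible.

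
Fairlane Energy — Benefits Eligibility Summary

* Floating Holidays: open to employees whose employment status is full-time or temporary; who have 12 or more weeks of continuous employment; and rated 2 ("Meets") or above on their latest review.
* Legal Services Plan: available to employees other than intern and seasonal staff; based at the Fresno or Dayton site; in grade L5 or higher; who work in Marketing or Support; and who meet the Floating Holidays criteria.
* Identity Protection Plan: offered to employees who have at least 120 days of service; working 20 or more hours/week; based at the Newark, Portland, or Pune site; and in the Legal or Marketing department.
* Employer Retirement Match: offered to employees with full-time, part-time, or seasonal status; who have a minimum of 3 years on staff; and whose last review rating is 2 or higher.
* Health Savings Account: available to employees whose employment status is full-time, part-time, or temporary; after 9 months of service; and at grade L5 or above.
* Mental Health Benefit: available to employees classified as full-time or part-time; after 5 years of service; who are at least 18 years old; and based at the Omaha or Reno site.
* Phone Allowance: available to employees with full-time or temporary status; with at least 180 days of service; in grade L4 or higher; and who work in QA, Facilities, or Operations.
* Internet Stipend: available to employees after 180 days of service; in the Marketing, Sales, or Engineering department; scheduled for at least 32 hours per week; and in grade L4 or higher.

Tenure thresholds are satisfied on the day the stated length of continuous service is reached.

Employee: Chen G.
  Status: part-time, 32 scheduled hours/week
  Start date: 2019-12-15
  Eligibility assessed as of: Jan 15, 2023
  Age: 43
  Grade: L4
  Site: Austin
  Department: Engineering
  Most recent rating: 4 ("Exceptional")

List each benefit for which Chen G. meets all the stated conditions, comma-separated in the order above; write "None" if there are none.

Service from 2019-12-15 to Jan 15, 2023: 1127 days.
Floating Holidays — status part-time ✗ (requires full-time or temporary) → not eligible.
Legal Services Plan — status part-time ✓ (not excluded); site Austin ✗ (not Fresno or Dayton) → not eligible.
Identity Protection Plan — service 1127 days ≥ 120 days ✓; 32 hrs/wk ≥ 20 ✓; site Austin ✗ (not Newark, Portland, or Pune) → not eligible.
Employer Retirement Match — status part-time ✓; service 1127 days ≥ 3 years (≈1095 days) ✓; rating 4 ≥ 2 ✓ → eligible.
Health Savings Account — status part-time ✓; service 1127 days ≥ 9 months (≈270 days) ✓; grade L4 < L5 ✗ → not eligible.
Mental Health Benefit — status part-time ✓; service 1127 days < 5 years (≈1825 days) ✗ → not eligible.
Phone Allowance — status part-time ✗ (requires full-time or temporary) → not eligible.
Internet Stipend — service 1127 days ≥ 180 days ✓; dept Engineering ✓; 32 hrs/wk ≥ 32 ✓; grade L4 ≥ L4 ✓ → eligible.

Employer Retirement Match, Internet Stipend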